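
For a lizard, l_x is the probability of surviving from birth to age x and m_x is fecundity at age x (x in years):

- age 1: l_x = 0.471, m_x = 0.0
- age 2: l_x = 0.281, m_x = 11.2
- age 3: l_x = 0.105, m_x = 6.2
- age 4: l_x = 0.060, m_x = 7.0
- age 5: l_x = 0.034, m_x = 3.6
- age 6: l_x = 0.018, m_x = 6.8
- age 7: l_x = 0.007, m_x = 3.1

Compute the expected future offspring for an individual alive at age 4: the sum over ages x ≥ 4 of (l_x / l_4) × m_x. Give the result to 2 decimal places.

11.44

l_4 = 0.060. Conditional survival from age 4 to x is l_x / l_4.
  x=4: (0.060/0.060) × 7.0 = 7.0000
  x=5: (0.034/0.060) × 3.6 = 2.0400
  x=6: (0.018/0.060) × 6.8 = 2.0400
  x=7: (0.007/0.060) × 3.1 = 0.3617
Sum = 7.0000 + 2.0400 + 2.0400 + 0.3617 = 11.4417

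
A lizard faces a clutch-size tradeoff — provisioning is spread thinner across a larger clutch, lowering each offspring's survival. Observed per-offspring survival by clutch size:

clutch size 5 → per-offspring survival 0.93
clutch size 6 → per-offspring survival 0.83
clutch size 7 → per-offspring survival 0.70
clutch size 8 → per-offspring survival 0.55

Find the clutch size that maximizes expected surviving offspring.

6

Expected surviving offspring = c × s(c):
  c=5: 5 × 0.93 = 4.650
  c=6: 6 × 0.83 = 4.980
  c=7: 7 × 0.70 = 4.900
  c=8: 8 × 0.55 = 4.400
Maximum at c = 6 (4.980 surviving offspring).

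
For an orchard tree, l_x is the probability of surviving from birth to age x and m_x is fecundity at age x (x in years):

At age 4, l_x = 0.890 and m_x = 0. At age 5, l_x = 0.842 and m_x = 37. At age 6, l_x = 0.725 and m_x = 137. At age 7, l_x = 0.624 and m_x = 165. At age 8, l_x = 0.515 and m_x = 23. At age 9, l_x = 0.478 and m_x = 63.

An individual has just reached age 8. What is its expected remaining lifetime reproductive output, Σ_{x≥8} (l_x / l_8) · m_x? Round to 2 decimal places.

l_8 = 0.515. Conditional survival from age 8 to x is l_x / l_8.
  x=8: (0.515/0.515) × 23 = 23.0000
  x=9: (0.478/0.515) × 63 = 58.4738
Sum = 23.0000 + 58.4738 = 81.4738

81.47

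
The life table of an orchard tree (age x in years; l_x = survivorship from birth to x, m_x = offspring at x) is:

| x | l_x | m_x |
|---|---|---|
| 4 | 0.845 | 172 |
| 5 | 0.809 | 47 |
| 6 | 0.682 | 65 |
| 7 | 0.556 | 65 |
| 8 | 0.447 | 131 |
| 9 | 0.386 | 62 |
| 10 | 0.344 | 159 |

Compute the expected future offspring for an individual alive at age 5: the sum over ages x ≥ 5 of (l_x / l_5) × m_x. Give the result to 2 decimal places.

l_5 = 0.809. Conditional survival from age 5 to x is l_x / l_5.
  x=5: (0.809/0.809) × 47 = 47.0000
  x=6: (0.682/0.809) × 65 = 54.7960
  x=7: (0.556/0.809) × 65 = 44.6724
  x=8: (0.447/0.809) × 131 = 72.3820
  x=9: (0.386/0.809) × 62 = 29.5822
  x=10: (0.344/0.809) × 159 = 67.6094
Sum = 47.0000 + 54.7960 + 44.6724 + 72.3820 + 29.5822 + 67.6094 = 316.0420

316.04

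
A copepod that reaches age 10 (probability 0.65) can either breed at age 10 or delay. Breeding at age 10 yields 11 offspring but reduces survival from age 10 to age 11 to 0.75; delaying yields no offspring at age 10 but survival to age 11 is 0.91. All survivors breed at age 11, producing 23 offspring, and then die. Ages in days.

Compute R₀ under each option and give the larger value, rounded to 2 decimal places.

breed at age 10: R₀ = 0.65 × (11 + 0.75 × 23) = 0.65 × 28.2500 = 18.3625
delay to age 11: R₀ = 0.65 × (0.91 × 23) = 0.65 × 20.9300 = 13.6045
Higher: breed at age 10 (18.3625).

18.36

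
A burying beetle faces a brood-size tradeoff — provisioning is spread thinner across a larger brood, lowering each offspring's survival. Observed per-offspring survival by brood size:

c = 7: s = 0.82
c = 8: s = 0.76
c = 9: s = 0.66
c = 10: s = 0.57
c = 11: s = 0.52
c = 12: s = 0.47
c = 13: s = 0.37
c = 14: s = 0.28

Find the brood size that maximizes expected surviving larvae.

8

Expected surviving larvae = c × s(c):
  c=7: 7 × 0.82 = 5.740
  c=8: 8 × 0.76 = 6.080
  c=9: 9 × 0.66 = 5.940
  c=10: 10 × 0.57 = 5.700
  c=11: 11 × 0.52 = 5.720
  c=12: 12 × 0.47 = 5.640
  c=13: 13 × 0.37 = 4.810
  c=14: 14 × 0.28 = 3.920
Maximum at c = 8 (6.080 surviving larvae).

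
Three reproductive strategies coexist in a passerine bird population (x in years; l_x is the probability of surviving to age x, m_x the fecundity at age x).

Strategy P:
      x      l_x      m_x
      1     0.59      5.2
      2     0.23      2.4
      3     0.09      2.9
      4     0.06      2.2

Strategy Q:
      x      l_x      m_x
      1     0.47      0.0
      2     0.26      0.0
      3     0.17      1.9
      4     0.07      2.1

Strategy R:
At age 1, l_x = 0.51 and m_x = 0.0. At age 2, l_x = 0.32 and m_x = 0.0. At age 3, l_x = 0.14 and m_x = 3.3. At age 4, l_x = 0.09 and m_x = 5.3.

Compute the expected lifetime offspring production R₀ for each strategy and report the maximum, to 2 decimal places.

4.01

Strategy P: R₀ = 0.59×5.2 + 0.23×2.4 + 0.09×2.9 + 0.06×2.2 = 4.0130
Strategy Q: R₀ = 0.47×0.0 + 0.26×0.0 + 0.17×1.9 + 0.07×2.1 = 0.4700
Strategy R: R₀ = 0.51×0.0 + 0.32×0.0 + 0.14×3.3 + 0.09×5.3 = 0.9390
Highest R₀: strategy P with 4.0130.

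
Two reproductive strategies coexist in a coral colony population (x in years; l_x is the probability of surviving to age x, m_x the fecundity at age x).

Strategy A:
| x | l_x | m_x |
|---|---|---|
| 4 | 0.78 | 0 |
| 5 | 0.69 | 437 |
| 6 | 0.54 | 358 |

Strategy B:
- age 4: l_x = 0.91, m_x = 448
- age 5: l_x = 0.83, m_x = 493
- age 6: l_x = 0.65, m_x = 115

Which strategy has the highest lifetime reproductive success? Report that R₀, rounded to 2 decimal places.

Strategy A: R₀ = 0.78×0 + 0.69×437 + 0.54×358 = 494.8500
Strategy B: R₀ = 0.91×448 + 0.83×493 + 0.65×115 = 891.6200
Highest R₀: strategy B with 891.6200.

891.62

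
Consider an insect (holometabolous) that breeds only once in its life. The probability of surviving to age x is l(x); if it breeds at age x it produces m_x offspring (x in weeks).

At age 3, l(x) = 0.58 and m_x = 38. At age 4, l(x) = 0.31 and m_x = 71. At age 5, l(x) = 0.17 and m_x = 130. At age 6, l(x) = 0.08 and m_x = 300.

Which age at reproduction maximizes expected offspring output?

Expected offspring if breeding at age x = l(x) × m_x:
  age 3: 0.58 × 38 = 22.040
  age 4: 0.31 × 71 = 22.010
  age 5: 0.17 × 130 = 22.100
  age 6: 0.08 × 300 = 24.000
Maximum at age 6 (24.000).

6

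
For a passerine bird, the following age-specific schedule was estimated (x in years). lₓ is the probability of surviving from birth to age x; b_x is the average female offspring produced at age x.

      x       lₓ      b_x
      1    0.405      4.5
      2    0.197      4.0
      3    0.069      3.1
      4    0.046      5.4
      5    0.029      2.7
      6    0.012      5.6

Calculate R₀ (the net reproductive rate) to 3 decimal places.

3.218

R₀ = Σ lₓ b_x:
  age 1: 0.405 × 4.5 = 1.8225
  age 2: 0.197 × 4.0 = 0.7880
  age 3: 0.069 × 3.1 = 0.2139
  age 4: 0.046 × 5.4 = 0.2484
  age 5: 0.029 × 2.7 = 0.0783
  age 6: 0.012 × 5.6 = 0.0672
R₀ = 1.8225 + 0.7880 + 0.2139 + 0.2484 + 0.0783 + 0.0672 = 3.2183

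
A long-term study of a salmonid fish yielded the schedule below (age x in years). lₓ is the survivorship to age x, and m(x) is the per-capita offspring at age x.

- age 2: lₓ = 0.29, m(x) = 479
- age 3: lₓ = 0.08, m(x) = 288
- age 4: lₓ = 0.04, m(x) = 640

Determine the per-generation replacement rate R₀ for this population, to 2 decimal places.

187.55

R₀ = Σ lₓ m(x):
  age 2: 0.29 × 479 = 138.9100
  age 3: 0.08 × 288 = 23.0400
  age 4: 0.04 × 640 = 25.6000
R₀ = 138.9100 + 23.0400 + 25.6000 = 187.5500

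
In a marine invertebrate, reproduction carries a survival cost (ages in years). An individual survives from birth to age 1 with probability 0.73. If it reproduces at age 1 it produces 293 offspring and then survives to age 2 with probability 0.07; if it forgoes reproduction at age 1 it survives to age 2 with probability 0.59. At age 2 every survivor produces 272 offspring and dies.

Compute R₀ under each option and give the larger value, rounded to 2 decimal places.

breed at age 1: R₀ = 0.73 × (293 + 0.07 × 272) = 0.73 × 312.0400 = 227.7892
delay to age 2: R₀ = 0.73 × (0.59 × 272) = 0.73 × 160.4800 = 117.1504
Higher: breed at age 1 (227.7892).

227.79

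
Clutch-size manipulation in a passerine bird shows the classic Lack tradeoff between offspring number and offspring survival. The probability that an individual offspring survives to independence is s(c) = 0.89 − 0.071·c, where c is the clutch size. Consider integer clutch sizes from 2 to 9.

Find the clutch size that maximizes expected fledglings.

6

Expected fledglings = c × s(c):
  c=2: 2 × 0.748 = 1.496
  c=3: 3 × 0.677 = 2.031
  c=4: 4 × 0.606 = 2.424
  c=5: 5 × 0.535 = 2.675
  c=6: 6 × 0.464 = 2.784
  c=7: 7 × 0.393 = 2.751
  c=8: 8 × 0.322 = 2.576
  c=9: 9 × 0.251 = 2.259
Maximum at c = 6 (2.784 fledglings).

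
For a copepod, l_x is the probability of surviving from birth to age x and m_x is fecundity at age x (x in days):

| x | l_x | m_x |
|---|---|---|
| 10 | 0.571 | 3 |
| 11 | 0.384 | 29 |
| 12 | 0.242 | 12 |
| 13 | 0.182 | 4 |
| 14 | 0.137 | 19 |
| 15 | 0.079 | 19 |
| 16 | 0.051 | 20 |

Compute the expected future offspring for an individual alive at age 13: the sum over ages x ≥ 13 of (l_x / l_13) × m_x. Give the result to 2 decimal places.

l_13 = 0.182. Conditional survival from age 13 to x is l_x / l_13.
  x=13: (0.182/0.182) × 4 = 4.0000
  x=14: (0.137/0.182) × 19 = 14.3022
  x=15: (0.079/0.182) × 19 = 8.2473
  x=16: (0.051/0.182) × 20 = 5.6044
Sum = 4.0000 + 14.3022 + 8.2473 + 5.6044 = 32.1538

32.15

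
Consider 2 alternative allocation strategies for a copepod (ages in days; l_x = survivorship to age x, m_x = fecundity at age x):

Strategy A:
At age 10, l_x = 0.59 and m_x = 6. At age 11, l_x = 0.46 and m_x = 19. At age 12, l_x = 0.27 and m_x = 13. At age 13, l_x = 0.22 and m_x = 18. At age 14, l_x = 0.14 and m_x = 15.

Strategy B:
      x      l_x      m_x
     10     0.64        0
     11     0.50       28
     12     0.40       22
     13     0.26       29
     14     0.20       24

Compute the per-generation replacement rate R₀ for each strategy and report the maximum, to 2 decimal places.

Strategy A: R₀ = 0.59×6 + 0.46×19 + 0.27×13 + 0.22×18 + 0.14×15 = 21.8500
Strategy B: R₀ = 0.64×0 + 0.50×28 + 0.40×22 + 0.26×29 + 0.20×24 = 35.1400
Highest R₀: strategy B with 35.1400.

35.14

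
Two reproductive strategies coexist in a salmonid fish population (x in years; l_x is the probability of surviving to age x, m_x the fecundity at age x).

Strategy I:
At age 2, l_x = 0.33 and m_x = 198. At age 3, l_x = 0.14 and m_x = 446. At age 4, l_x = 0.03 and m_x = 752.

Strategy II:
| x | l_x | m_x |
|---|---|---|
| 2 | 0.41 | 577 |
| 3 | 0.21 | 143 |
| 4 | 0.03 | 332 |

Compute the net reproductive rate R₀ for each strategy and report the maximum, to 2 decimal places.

Strategy I: R₀ = 0.33×198 + 0.14×446 + 0.03×752 = 150.3400
Strategy II: R₀ = 0.41×577 + 0.21×143 + 0.03×332 = 276.5600
Highest R₀: strategy II with 276.5600.

276.56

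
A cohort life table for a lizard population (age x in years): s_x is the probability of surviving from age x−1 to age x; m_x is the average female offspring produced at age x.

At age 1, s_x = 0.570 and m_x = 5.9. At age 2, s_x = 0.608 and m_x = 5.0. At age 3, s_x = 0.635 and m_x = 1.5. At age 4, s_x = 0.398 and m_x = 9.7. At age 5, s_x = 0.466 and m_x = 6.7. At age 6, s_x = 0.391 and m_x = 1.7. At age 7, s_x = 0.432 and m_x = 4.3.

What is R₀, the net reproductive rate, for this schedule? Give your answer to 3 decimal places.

Survivorship from birth: l_x = s_1·s_2·…·s_x.
  l_1 = 0.57000
  l_2 = 0.34656
  l_3 = 0.22007
  l_4 = 0.08759
  l_5 = 0.04082
  l_6 = 0.01596
  l_7 = 0.00689
R₀ = Σ l_x m_x:
  age 1: 0.57000 × 5.9 = 3.3630
  age 2: 0.34656 × 5.0 = 1.7328
  age 3: 0.22007 × 1.5 = 0.3301
  age 4: 0.08759 × 9.7 = 0.8496
  age 5: 0.04082 × 6.7 = 0.2735
  age 6: 0.01596 × 1.7 = 0.0271
  age 7: 0.00689 × 4.3 = 0.0296
R₀ = 3.3630 + 1.7328 + 0.3301 + 0.8496 + 0.2735 + 0.0271 + 0.0296 = 6.6058

6.606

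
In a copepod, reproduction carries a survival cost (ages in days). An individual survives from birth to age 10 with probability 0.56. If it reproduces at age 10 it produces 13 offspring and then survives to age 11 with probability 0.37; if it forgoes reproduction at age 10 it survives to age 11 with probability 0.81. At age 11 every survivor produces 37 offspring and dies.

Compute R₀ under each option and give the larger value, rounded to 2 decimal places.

breed at age 10: R₀ = 0.56 × (13 + 0.37 × 37) = 0.56 × 26.6900 = 14.9464
delay to age 11: R₀ = 0.56 × (0.81 × 37) = 0.56 × 29.9700 = 16.7832
Higher: delay to age 11 (16.7832).

16.78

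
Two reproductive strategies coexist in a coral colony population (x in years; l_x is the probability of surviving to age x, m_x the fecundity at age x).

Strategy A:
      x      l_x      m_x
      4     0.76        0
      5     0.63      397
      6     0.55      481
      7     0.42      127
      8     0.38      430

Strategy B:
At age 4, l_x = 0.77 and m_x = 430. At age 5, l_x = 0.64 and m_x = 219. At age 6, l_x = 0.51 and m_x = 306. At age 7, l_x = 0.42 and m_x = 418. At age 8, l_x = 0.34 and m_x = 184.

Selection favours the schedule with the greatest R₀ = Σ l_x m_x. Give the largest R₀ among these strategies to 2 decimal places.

865.44

Strategy A: R₀ = 0.76×0 + 0.63×397 + 0.55×481 + 0.42×127 + 0.38×430 = 731.4000
Strategy B: R₀ = 0.77×430 + 0.64×219 + 0.51×306 + 0.42×418 + 0.34×184 = 865.4400
Highest R₀: strategy B with 865.4400.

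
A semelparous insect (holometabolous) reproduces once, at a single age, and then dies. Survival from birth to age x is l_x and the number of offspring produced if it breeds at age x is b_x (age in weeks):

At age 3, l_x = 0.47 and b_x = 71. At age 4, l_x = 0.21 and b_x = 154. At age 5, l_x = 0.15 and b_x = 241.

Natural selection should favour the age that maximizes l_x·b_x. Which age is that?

5

Expected offspring if breeding at age x = l_x × b_x:
  age 3: 0.47 × 71 = 33.370
  age 4: 0.21 × 154 = 32.340
  age 5: 0.15 × 241 = 36.150
Maximum at age 5 (36.150).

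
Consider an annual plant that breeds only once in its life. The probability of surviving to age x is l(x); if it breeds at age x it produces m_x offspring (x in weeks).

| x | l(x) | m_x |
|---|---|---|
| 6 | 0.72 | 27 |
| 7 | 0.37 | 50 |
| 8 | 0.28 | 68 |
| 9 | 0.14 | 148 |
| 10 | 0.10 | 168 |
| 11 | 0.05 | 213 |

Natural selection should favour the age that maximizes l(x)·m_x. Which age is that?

9

Expected offspring if breeding at age x = l(x) × m_x:
  age 6: 0.72 × 27 = 19.440
  age 7: 0.37 × 50 = 18.500
  age 8: 0.28 × 68 = 19.040
  age 9: 0.14 × 148 = 20.720
  age 10: 0.10 × 168 = 16.800
  age 11: 0.05 × 213 = 10.650
Maximum at age 9 (20.720).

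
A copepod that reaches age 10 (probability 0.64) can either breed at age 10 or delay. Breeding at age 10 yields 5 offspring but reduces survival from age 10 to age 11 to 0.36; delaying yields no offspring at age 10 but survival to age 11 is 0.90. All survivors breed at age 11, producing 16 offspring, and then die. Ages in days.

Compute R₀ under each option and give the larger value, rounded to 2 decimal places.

9.22

breed at age 10: R₀ = 0.64 × (5 + 0.36 × 16) = 0.64 × 10.7600 = 6.8864
delay to age 11: R₀ = 0.64 × (0.90 × 16) = 0.64 × 14.4000 = 9.2160
Higher: delay to age 11 (9.2160).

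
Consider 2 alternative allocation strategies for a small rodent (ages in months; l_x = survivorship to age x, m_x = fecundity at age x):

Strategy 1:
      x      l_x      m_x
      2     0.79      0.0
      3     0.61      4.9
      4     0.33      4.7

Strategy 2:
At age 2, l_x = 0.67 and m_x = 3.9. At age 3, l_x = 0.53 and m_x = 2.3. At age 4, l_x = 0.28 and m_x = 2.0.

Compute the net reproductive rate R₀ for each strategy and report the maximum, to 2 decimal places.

Strategy 1: R₀ = 0.79×0.0 + 0.61×4.9 + 0.33×4.7 = 4.5400
Strategy 2: R₀ = 0.67×3.9 + 0.53×2.3 + 0.28×2.0 = 4.3920
Highest R₀: strategy 1 with 4.5400.

4.54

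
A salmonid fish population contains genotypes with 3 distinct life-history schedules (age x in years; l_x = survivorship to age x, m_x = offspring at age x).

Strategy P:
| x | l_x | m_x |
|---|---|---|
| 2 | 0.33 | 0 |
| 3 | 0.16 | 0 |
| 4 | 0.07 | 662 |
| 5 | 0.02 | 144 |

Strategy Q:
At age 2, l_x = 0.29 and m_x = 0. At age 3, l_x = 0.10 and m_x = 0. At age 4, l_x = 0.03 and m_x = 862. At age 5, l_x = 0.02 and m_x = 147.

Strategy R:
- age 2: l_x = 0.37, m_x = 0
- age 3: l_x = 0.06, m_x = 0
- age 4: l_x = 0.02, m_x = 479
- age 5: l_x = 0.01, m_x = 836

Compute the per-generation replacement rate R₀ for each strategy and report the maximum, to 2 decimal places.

49.22

Strategy P: R₀ = 0.33×0 + 0.16×0 + 0.07×662 + 0.02×144 = 49.2200
Strategy Q: R₀ = 0.29×0 + 0.10×0 + 0.03×862 + 0.02×147 = 28.8000
Strategy R: R₀ = 0.37×0 + 0.06×0 + 0.02×479 + 0.01×836 = 17.9400
Highest R₀: strategy P with 49.2200.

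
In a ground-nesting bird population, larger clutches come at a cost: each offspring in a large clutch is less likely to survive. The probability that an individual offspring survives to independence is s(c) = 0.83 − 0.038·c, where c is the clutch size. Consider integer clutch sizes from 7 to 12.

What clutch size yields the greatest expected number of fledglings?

11

Expected fledglings = c × s(c):
  c=7: 7 × 0.564 = 3.948
  c=8: 8 × 0.526 = 4.208
  c=9: 9 × 0.488 = 4.392
  c=10: 10 × 0.450 = 4.500
  c=11: 11 × 0.412 = 4.532
  c=12: 12 × 0.374 = 4.488
Maximum at c = 11 (4.532 fledglings).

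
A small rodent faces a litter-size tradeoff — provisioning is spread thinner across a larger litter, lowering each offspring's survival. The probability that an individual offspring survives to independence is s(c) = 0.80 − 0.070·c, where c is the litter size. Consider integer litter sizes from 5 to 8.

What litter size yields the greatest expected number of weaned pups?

6

Expected weaned pups = c × s(c):
  c=5: 5 × 0.450 = 2.250
  c=6: 6 × 0.380 = 2.280
  c=7: 7 × 0.310 = 2.170
  c=8: 8 × 0.240 = 1.920
Maximum at c = 6 (2.280 weaned pups).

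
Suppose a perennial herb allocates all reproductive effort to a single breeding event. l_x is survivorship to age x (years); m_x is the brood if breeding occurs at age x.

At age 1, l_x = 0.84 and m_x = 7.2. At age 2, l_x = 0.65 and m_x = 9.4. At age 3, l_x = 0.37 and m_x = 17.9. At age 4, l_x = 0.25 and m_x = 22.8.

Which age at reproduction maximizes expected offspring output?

3

Expected offspring if breeding at age x = l_x × m_x:
  age 1: 0.84 × 7.2 = 6.048
  age 2: 0.65 × 9.4 = 6.110
  age 3: 0.37 × 17.9 = 6.623
  age 4: 0.25 × 22.8 = 5.700
Maximum at age 3 (6.623).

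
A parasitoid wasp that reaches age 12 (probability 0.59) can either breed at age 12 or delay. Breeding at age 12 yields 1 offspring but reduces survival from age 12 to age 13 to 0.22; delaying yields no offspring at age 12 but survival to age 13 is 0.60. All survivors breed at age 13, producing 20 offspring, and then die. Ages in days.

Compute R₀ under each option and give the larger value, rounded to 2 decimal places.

7.08

breed at age 12: R₀ = 0.59 × (1 + 0.22 × 20) = 0.59 × 5.4000 = 3.1860
delay to age 13: R₀ = 0.59 × (0.60 × 20) = 0.59 × 12.0000 = 7.0800
Higher: delay to age 13 (7.0800).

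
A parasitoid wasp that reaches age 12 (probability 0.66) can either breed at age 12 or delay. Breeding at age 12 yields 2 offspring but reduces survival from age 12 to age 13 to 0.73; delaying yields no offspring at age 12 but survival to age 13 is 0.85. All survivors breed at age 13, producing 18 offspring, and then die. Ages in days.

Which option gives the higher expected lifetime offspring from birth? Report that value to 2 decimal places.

breed at age 12: R₀ = 0.66 × (2 + 0.73 × 18) = 0.66 × 15.1400 = 9.9924
delay to age 13: R₀ = 0.66 × (0.85 × 18) = 0.66 × 15.3000 = 10.0980
Higher: delay to age 13 (10.0980).

10.10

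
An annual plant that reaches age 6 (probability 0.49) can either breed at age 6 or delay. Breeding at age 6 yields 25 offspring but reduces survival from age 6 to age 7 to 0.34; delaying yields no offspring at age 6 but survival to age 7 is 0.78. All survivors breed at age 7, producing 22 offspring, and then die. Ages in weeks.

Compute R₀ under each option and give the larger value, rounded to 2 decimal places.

15.92

breed at age 6: R₀ = 0.49 × (25 + 0.34 × 22) = 0.49 × 32.4800 = 15.9152
delay to age 7: R₀ = 0.49 × (0.78 × 22) = 0.49 × 17.1600 = 8.4084
Higher: breed at age 6 (15.9152).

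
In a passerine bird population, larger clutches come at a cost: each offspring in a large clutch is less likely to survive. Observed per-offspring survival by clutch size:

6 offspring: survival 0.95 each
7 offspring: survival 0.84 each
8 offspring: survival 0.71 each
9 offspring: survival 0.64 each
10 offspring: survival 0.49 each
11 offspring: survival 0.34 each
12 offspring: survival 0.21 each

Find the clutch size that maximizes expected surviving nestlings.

7

Expected surviving nestlings = c × s(c):
  c=6: 6 × 0.95 = 5.700
  c=7: 7 × 0.84 = 5.880
  c=8: 8 × 0.71 = 5.680
  c=9: 9 × 0.64 = 5.760
  c=10: 10 × 0.49 = 4.900
  c=11: 11 × 0.34 = 3.740
  c=12: 12 × 0.21 = 2.520
Maximum at c = 7 (5.880 surviving nestlings).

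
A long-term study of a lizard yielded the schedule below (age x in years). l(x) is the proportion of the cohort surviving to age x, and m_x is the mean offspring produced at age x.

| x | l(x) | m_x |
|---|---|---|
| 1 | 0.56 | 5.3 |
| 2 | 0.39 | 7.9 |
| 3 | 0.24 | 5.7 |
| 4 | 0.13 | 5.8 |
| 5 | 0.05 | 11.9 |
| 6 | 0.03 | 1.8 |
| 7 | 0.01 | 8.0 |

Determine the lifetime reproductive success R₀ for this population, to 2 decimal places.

8.90

R₀ = Σ l(x) m_x:
  age 1: 0.56 × 5.3 = 2.9680
  age 2: 0.39 × 7.9 = 3.0810
  age 3: 0.24 × 5.7 = 1.3680
  age 4: 0.13 × 5.8 = 0.7540
  age 5: 0.05 × 11.9 = 0.5950
  age 6: 0.03 × 1.8 = 0.0540
  age 7: 0.01 × 8.0 = 0.0800
R₀ = 2.9680 + 3.0810 + 1.3680 + 0.7540 + 0.5950 + 0.0540 + 0.0800 = 8.9000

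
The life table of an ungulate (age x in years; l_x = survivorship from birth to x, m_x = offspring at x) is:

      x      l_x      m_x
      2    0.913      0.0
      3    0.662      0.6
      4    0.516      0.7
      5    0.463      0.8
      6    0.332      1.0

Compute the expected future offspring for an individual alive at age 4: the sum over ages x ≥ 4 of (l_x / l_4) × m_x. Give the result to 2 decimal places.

l_4 = 0.516. Conditional survival from age 4 to x is l_x / l_4.
  x=4: (0.516/0.516) × 0.7 = 0.7000
  x=5: (0.463/0.516) × 0.8 = 0.7178
  x=6: (0.332/0.516) × 1.0 = 0.6434
Sum = 0.7000 + 0.7178 + 0.6434 = 2.0612

2.06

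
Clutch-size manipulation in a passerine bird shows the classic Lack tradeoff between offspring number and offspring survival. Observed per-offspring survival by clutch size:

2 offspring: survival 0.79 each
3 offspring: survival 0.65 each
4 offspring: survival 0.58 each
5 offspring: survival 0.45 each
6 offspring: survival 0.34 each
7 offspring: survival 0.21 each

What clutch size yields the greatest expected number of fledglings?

4

Expected fledglings = c × s(c):
  c=2: 2 × 0.79 = 1.580
  c=3: 3 × 0.65 = 1.950
  c=4: 4 × 0.58 = 2.320
  c=5: 5 × 0.45 = 2.250
  c=6: 6 × 0.34 = 2.040
  c=7: 7 × 0.21 = 1.470
Maximum at c = 4 (2.320 fledglings).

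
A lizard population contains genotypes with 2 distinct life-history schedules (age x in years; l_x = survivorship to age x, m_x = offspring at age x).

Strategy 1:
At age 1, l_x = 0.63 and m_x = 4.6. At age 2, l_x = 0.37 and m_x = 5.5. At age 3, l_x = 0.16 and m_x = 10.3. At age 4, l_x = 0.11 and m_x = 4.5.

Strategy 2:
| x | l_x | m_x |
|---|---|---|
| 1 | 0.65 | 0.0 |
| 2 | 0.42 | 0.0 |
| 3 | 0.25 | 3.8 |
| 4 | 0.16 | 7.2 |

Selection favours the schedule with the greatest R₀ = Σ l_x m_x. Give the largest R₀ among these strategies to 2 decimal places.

7.08

Strategy 1: R₀ = 0.63×4.6 + 0.37×5.5 + 0.16×10.3 + 0.11×4.5 = 7.0760
Strategy 2: R₀ = 0.65×0.0 + 0.42×0.0 + 0.25×3.8 + 0.16×7.2 = 2.1020
Highest R₀: strategy 1 with 7.0760.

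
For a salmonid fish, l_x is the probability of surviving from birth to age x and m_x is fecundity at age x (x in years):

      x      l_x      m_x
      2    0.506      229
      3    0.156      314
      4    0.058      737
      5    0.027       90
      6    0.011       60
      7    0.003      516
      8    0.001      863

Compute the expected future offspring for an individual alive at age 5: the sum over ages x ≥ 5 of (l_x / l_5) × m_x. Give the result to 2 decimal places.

l_5 = 0.027. Conditional survival from age 5 to x is l_x / l_5.
  x=5: (0.027/0.027) × 90 = 90.0000
  x=6: (0.011/0.027) × 60 = 24.4444
  x=7: (0.003/0.027) × 516 = 57.3333
  x=8: (0.001/0.027) × 863 = 31.9630
Sum = 90.0000 + 24.4444 + 57.3333 + 31.9630 = 203.7407

203.74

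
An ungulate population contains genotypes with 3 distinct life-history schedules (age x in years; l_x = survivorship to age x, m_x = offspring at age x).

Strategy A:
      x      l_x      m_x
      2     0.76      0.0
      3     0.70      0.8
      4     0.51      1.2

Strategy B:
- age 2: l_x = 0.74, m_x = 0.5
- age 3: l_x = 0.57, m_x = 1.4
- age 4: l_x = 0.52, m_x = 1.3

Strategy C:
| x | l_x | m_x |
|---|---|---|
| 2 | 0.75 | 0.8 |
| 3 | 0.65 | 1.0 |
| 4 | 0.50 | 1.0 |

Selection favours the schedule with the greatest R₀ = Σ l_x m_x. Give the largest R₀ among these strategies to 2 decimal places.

1.84

Strategy A: R₀ = 0.76×0.0 + 0.70×0.8 + 0.51×1.2 = 1.1720
Strategy B: R₀ = 0.74×0.5 + 0.57×1.4 + 0.52×1.3 = 1.8440
Strategy C: R₀ = 0.75×0.8 + 0.65×1.0 + 0.50×1.0 = 1.7500
Highest R₀: strategy B with 1.8440.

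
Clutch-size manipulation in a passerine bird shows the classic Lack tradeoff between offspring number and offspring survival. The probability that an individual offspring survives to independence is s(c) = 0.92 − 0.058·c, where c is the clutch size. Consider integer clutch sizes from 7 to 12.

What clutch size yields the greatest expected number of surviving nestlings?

Expected surviving nestlings = c × s(c):
  c=7: 7 × 0.514 = 3.598
  c=8: 8 × 0.456 = 3.648
  c=9: 9 × 0.398 = 3.582
  c=10: 10 × 0.340 = 3.400
  c=11: 11 × 0.282 = 3.102
  c=12: 12 × 0.224 = 2.688
Maximum at c = 8 (3.648 surviving nestlings).

8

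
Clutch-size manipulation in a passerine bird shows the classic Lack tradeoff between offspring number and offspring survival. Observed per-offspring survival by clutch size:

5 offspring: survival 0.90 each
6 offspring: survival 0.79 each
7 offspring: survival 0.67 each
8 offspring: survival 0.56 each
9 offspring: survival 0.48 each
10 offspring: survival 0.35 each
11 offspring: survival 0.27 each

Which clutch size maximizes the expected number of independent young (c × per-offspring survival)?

6

Expected independent young = c × s(c):
  c=5: 5 × 0.90 = 4.500
  c=6: 6 × 0.79 = 4.740
  c=7: 7 × 0.67 = 4.690
  c=8: 8 × 0.56 = 4.480
  c=9: 9 × 0.48 = 4.320
  c=10: 10 × 0.35 = 3.500
  c=11: 11 × 0.27 = 2.970
Maximum at c = 6 (4.740 independent young).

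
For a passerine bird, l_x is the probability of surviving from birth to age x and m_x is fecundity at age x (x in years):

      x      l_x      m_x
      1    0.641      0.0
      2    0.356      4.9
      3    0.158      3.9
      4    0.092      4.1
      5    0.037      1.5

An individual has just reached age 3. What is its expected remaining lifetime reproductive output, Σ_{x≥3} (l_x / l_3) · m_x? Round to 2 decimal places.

6.64

l_3 = 0.158. Conditional survival from age 3 to x is l_x / l_3.
  x=3: (0.158/0.158) × 3.9 = 3.9000
  x=4: (0.092/0.158) × 4.1 = 2.3873
  x=5: (0.037/0.158) × 1.5 = 0.3513
Sum = 3.9000 + 2.3873 + 0.3513 = 6.6386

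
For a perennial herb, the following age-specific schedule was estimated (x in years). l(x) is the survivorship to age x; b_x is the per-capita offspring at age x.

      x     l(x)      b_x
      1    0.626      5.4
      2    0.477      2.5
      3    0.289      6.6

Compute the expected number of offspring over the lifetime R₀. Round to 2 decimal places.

R₀ = Σ l(x) b_x:
  age 1: 0.626 × 5.4 = 3.3804
  age 2: 0.477 × 2.5 = 1.1925
  age 3: 0.289 × 6.6 = 1.9074
R₀ = 3.3804 + 1.1925 + 1.9074 = 6.4803

6.48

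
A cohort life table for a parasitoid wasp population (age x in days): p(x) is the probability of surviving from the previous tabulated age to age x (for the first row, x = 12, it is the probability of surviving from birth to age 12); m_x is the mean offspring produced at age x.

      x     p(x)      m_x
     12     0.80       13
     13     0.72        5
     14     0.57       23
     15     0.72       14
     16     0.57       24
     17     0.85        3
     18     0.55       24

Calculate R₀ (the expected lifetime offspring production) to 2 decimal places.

29.23

Survivorship from birth: l_x = p_12·p_13·…·p_x.
  l_12 = 0.80000
  l_13 = 0.57600
  l_14 = 0.32832
  l_15 = 0.23639
  l_16 = 0.13474
  l_17 = 0.11453
  l_18 = 0.06299
R₀ = Σ l_x m_x:
  age 12: 0.80000 × 13 = 10.4000
  age 13: 0.57600 × 5 = 2.8800
  age 14: 0.32832 × 23 = 7.5514
  age 15: 0.23639 × 14 = 3.3095
  age 16: 0.13474 × 24 = 3.2338
  age 17: 0.11453 × 3 = 0.3436
  age 18: 0.06299 × 24 = 1.5118
R₀ = 10.4000 + 2.8800 + 7.5514 + 3.3095 + 3.2338 + 0.3436 + 1.5118 = 29.2299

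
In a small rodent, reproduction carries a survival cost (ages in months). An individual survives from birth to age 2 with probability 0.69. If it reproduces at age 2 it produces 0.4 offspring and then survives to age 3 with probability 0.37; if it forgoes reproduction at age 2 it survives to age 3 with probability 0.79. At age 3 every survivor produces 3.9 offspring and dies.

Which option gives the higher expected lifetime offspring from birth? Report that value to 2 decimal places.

2.13

breed at age 2: R₀ = 0.69 × (0.4 + 0.37 × 3.9) = 0.69 × 1.8430 = 1.2717
delay to age 3: R₀ = 0.69 × (0.79 × 3.9) = 0.69 × 3.0810 = 2.1259
Higher: delay to age 3 (2.1259).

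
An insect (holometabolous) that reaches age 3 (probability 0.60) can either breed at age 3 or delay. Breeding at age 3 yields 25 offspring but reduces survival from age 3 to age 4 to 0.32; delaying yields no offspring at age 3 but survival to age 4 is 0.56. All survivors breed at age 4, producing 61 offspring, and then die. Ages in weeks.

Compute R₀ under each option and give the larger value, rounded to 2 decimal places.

breed at age 3: R₀ = 0.60 × (25 + 0.32 × 61) = 0.60 × 44.5200 = 26.7120
delay to age 4: R₀ = 0.60 × (0.56 × 61) = 0.60 × 34.1600 = 20.4960
Higher: breed at age 3 (26.7120).

26.71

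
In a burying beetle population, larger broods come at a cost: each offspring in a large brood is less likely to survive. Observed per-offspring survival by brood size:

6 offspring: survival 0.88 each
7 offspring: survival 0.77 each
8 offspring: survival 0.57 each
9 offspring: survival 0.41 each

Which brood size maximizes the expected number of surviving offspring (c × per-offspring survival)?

7

Expected surviving offspring = c × s(c):
  c=6: 6 × 0.88 = 5.280
  c=7: 7 × 0.77 = 5.390
  c=8: 8 × 0.57 = 4.560
  c=9: 9 × 0.41 = 3.690
Maximum at c = 7 (5.390 surviving offspring).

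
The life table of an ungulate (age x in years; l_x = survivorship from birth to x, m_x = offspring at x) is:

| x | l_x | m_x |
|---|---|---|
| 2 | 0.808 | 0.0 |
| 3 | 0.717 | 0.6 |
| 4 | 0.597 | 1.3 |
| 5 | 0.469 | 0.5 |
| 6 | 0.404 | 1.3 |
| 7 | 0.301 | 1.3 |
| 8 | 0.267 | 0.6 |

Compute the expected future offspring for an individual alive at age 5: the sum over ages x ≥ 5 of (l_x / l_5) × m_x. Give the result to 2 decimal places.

l_5 = 0.469. Conditional survival from age 5 to x is l_x / l_5.
  x=5: (0.469/0.469) × 0.5 = 0.5000
  x=6: (0.404/0.469) × 1.3 = 1.1198
  x=7: (0.301/0.469) × 1.3 = 0.8343
  x=8: (0.267/0.469) × 0.6 = 0.3416
Sum = 0.5000 + 1.1198 + 0.8343 + 0.3416 = 2.7957

2.80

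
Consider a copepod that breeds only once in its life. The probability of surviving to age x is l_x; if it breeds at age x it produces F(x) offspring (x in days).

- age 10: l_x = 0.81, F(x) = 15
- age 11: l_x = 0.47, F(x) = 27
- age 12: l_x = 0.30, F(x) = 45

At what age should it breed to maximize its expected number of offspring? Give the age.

12

Expected offspring if breeding at age x = l_x × F(x):
  age 10: 0.81 × 15 = 12.150
  age 11: 0.47 × 27 = 12.690
  age 12: 0.30 × 45 = 13.500
Maximum at age 12 (13.500).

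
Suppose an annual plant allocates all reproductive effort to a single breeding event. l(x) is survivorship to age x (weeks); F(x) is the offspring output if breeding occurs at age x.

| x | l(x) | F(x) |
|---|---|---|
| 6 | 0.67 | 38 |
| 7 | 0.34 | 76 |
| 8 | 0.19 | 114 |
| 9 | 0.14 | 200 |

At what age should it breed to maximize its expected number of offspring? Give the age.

Expected offspring if breeding at age x = l(x) × F(x):
  age 6: 0.67 × 38 = 25.460
  age 7: 0.34 × 76 = 25.840
  age 8: 0.19 × 114 = 21.660
  age 9: 0.14 × 200 = 28.000
Maximum at age 9 (28.000).

9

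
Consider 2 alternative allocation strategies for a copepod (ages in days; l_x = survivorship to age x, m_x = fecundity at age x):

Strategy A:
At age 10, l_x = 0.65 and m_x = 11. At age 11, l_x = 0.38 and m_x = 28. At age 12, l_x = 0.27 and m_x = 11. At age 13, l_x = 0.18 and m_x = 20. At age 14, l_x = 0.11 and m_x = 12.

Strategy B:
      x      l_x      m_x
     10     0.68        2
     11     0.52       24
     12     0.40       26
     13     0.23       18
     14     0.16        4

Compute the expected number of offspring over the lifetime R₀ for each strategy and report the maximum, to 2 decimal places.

29.02

Strategy A: R₀ = 0.65×11 + 0.38×28 + 0.27×11 + 0.18×20 + 0.11×12 = 25.6800
Strategy B: R₀ = 0.68×2 + 0.52×24 + 0.40×26 + 0.23×18 + 0.16×4 = 29.0200
Highest R₀: strategy B with 29.0200.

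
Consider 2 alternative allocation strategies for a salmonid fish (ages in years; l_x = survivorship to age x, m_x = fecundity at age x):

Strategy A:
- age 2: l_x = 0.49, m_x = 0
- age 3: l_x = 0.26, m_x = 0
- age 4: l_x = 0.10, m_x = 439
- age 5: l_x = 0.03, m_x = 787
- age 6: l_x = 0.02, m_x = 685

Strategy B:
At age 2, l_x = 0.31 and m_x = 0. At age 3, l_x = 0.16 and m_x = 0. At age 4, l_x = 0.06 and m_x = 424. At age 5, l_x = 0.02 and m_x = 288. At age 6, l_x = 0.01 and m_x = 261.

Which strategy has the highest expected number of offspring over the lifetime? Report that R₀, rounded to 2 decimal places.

Strategy A: R₀ = 0.49×0 + 0.26×0 + 0.10×439 + 0.03×787 + 0.02×685 = 81.2100
Strategy B: R₀ = 0.31×0 + 0.16×0 + 0.06×424 + 0.02×288 + 0.01×261 = 33.8100
Highest R₀: strategy A with 81.2100.

81.21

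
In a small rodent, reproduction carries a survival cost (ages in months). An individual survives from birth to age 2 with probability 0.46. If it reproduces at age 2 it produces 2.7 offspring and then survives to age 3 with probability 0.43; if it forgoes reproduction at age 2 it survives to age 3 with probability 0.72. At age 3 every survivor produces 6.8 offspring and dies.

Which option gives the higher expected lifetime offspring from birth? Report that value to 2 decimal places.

breed at age 2: R₀ = 0.46 × (2.7 + 0.43 × 6.8) = 0.46 × 5.6240 = 2.5870
delay to age 3: R₀ = 0.46 × (0.72 × 6.8) = 0.46 × 4.8960 = 2.2522
Higher: breed at age 2 (2.5870).

2.59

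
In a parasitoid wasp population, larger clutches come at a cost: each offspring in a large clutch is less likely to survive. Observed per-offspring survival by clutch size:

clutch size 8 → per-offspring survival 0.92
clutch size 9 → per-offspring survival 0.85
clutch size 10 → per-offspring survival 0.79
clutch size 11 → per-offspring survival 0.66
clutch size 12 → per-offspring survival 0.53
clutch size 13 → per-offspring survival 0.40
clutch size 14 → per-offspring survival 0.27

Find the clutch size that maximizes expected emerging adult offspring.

Expected emerging adult offspring = c × s(c):
  c=8: 8 × 0.92 = 7.360
  c=9: 9 × 0.85 = 7.650
  c=10: 10 × 0.79 = 7.900
  c=11: 11 × 0.66 = 7.260
  c=12: 12 × 0.53 = 6.360
  c=13: 13 × 0.40 = 5.200
  c=14: 14 × 0.27 = 3.780
Maximum at c = 10 (7.900 emerging adult offspring).

10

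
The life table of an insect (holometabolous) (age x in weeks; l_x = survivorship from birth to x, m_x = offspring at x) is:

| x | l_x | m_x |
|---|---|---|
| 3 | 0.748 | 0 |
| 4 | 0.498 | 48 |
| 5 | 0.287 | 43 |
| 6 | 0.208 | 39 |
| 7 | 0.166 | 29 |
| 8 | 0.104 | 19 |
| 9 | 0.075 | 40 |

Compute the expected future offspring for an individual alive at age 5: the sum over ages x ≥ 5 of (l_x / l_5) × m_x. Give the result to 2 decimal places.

l_5 = 0.287. Conditional survival from age 5 to x is l_x / l_5.
  x=5: (0.287/0.287) × 43 = 43.0000
  x=6: (0.208/0.287) × 39 = 28.2648
  x=7: (0.166/0.287) × 29 = 16.7735
  x=8: (0.104/0.287) × 19 = 6.8850
  x=9: (0.075/0.287) × 40 = 10.4530
Sum = 43.0000 + 28.2648 + 16.7735 + 6.8850 + 10.4530 = 105.3763

105.38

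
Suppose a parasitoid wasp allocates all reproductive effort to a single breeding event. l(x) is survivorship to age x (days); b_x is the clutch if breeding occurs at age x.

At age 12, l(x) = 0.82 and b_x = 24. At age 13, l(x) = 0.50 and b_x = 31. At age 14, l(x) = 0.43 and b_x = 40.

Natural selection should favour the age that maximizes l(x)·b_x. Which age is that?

Expected offspring if breeding at age x = l(x) × b_x:
  age 12: 0.82 × 24 = 19.680
  age 13: 0.50 × 31 = 15.500
  age 14: 0.43 × 40 = 17.200
Maximum at age 12 (19.680).

12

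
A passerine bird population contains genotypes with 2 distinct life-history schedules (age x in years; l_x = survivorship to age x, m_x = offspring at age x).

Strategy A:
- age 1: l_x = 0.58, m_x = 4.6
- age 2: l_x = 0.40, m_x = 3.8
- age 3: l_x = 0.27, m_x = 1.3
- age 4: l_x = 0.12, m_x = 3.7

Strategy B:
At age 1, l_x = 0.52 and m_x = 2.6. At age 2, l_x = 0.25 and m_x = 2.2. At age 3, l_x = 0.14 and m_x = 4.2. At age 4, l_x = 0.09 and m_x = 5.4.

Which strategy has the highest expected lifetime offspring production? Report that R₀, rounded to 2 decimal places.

Strategy A: R₀ = 0.58×4.6 + 0.40×3.8 + 0.27×1.3 + 0.12×3.7 = 4.9830
Strategy B: R₀ = 0.52×2.6 + 0.25×2.2 + 0.14×4.2 + 0.09×5.4 = 2.9760
Highest R₀: strategy A with 4.9830.

4.98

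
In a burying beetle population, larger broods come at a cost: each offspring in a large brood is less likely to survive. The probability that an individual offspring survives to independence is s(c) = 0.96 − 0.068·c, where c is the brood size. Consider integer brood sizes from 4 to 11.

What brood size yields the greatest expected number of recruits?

Expected recruits = c × s(c):
  c=4: 4 × 0.688 = 2.752
  c=5: 5 × 0.620 = 3.100
  c=6: 6 × 0.552 = 3.312
  c=7: 7 × 0.484 = 3.388
  c=8: 8 × 0.416 = 3.328
  c=9: 9 × 0.348 = 3.132
  c=10: 10 × 0.280 = 2.800
  c=11: 11 × 0.212 = 2.332
Maximum at c = 7 (3.388 recruits).

7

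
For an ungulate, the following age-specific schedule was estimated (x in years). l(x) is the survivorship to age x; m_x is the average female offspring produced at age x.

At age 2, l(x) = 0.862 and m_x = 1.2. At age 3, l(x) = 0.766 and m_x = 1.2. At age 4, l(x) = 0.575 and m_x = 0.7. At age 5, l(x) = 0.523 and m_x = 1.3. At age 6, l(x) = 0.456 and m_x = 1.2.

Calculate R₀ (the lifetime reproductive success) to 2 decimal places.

R₀ = Σ l(x) m_x:
  age 2: 0.862 × 1.2 = 1.0344
  age 3: 0.766 × 1.2 = 0.9192
  age 4: 0.575 × 0.7 = 0.4025
  age 5: 0.523 × 1.3 = 0.6799
  age 6: 0.456 × 1.2 = 0.5472
R₀ = 1.0344 + 0.9192 + 0.4025 + 0.6799 + 0.5472 = 3.5832

3.58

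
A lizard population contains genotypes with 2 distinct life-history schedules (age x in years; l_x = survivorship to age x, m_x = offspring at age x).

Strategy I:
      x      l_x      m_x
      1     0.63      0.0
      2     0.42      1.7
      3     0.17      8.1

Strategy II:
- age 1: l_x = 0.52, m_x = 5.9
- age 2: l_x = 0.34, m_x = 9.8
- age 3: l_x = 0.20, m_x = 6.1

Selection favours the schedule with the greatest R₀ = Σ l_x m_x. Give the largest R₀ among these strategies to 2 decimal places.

Strategy I: R₀ = 0.63×0.0 + 0.42×1.7 + 0.17×8.1 = 2.0910
Strategy II: R₀ = 0.52×5.9 + 0.34×9.8 + 0.20×6.1 = 7.6200
Highest R₀: strategy II with 7.6200.

7.62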